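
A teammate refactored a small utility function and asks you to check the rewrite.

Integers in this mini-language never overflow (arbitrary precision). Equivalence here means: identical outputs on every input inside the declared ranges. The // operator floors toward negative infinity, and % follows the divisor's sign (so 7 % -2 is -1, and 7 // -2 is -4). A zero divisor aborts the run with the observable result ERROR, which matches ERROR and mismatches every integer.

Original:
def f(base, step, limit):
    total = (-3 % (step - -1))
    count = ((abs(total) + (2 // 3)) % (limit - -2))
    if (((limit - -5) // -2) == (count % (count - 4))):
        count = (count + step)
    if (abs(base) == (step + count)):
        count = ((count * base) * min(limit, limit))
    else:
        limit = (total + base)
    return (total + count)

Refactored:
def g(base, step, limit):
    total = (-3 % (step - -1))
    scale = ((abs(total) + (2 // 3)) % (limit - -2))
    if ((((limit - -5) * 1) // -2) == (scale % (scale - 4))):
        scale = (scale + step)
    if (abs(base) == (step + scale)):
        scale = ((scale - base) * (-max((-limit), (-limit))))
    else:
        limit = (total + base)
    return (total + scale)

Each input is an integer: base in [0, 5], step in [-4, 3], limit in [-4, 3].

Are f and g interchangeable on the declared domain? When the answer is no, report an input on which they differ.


Take base=1, step=1, limit=-4.
f: total := 1 | count := -1 | (((limit - -5) // -2) == (count % (count - 4))): true | count := 0 | (abs(base) == (step + count)): true | count := 0 | result 1
g: total := 1 | scale := -1 | ((((limit - -5) * 1) // -2) == (scale % (scale - 4))): true | scale := 0 | (abs(base) == (step + scale)): true | scale := 4 | result 5
1 against 5: the behavior changed.
verdict: not equivalent; witness: base=1, step=1, limit=-4


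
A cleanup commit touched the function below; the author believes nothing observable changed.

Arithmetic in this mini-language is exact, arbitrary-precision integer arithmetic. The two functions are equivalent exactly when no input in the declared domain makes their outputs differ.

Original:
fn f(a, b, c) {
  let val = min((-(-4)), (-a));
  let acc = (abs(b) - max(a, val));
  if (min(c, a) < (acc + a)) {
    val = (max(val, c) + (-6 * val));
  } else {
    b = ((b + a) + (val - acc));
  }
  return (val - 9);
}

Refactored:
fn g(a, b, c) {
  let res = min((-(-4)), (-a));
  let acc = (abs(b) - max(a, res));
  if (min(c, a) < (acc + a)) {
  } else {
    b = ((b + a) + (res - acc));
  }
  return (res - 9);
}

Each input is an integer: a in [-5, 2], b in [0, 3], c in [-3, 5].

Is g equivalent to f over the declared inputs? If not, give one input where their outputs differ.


a=-2, b=2, c=-3 yields -19 from f but -7 from g.
verdict: not equivalent; witness: a=-2, b=2, c=-3


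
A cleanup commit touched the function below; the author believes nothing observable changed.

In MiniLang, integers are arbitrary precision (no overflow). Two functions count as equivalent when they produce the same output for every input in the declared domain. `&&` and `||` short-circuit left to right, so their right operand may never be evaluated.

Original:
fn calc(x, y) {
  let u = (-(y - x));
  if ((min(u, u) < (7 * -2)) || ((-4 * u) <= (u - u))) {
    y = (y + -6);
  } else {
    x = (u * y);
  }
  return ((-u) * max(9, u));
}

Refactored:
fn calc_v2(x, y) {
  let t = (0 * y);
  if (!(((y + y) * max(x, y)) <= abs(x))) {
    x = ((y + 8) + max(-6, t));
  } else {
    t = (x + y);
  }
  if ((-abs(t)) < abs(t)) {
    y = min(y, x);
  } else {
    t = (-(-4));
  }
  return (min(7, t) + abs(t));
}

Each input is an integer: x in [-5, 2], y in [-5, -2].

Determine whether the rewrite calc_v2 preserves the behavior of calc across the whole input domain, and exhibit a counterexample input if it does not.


There is a counterexample at x=-5, y=-5: 0 on one side, 8 on the other.
calc: u = 0; ((min(u, u) < (7 * -2)) || ((-4 * u) <= (u - u))) -> true; y = -11; return 0
calc_v2: t = 0; (!(((y + y) * max(x, y)) <= abs(x))) -> true; x = 3; ((-abs(t)) < abs(t)) -> false; t = 4; return 8
verdict: not equivalent; witness: x=-5, y=-5


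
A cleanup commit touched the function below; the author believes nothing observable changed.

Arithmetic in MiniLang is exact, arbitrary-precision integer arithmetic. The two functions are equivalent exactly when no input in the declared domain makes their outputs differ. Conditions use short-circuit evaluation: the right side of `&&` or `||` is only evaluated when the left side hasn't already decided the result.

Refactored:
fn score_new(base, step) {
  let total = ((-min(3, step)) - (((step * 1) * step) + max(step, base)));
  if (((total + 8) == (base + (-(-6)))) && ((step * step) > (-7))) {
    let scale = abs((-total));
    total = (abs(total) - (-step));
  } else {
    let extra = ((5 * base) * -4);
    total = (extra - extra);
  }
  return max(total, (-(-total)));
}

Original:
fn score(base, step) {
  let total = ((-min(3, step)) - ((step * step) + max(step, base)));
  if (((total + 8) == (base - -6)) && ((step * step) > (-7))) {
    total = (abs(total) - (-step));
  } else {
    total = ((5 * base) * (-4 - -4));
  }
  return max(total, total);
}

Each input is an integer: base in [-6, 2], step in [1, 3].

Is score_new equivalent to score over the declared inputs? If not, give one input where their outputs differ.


The two are interchangeable: arithmetic usage differs, and min/max/abs usage differs, and local variable names differ, and constant usage differs, and statement counts differ, and every declared input agrees.
Spot check at base=0, step=1 — score: total := -3 | (((total + 8) == (base - -6)) && ((step * step) > (-7))): false | total := 0 | result 0. score_new: total := -3 | (((total + 8) == (base + (-(-6)))) && ((step * step) > (-7))): false | extra := 0 | total := 0 | result 0. Both give 0.
Every one of the 27 inputs gives matching results.
verdict: equivalent


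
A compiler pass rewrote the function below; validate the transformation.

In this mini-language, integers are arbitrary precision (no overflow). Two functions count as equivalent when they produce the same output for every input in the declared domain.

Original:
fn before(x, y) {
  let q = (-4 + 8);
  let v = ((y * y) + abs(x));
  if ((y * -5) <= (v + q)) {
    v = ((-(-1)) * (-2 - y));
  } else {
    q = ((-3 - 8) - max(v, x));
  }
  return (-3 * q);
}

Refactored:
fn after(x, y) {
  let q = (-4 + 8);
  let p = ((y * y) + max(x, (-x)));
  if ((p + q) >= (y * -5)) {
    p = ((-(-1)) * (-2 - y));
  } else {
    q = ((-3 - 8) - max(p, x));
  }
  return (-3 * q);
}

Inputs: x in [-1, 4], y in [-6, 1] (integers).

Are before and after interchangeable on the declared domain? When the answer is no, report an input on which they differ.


The two are interchangeable: comparison usage differs, min/max/abs usage differs, local variable names differ, and every declared input agrees.
One worked example (x=1, y=1) — before: q becomes 4; next v becomes 2; next ((y * -5) <= (v + q)) evaluates to true; next v becomes -3; next final value -12; after: q becomes 4; next p becomes 2; next ((p + q) >= (y * -5)) evaluates to true; next p becomes -3; next final value -12; agreement on -12.
Checked all 48 inputs in the declared domain: the outputs agree on every one.
verdict: equivalent


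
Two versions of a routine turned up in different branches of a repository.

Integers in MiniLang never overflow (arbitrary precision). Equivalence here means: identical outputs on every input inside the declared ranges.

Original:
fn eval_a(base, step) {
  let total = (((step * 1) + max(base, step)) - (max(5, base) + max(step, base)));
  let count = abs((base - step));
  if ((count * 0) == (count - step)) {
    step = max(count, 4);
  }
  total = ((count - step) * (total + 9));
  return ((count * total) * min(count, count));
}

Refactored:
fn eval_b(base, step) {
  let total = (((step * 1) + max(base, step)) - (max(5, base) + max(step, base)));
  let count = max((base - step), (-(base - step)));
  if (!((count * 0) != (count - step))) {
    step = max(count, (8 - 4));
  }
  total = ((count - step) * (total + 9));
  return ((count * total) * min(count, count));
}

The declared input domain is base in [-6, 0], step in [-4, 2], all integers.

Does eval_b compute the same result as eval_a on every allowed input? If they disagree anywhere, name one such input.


This is a faithful refactor — constant usage differs; comparison usage differs; min/max/abs usage differs; boolean connective usage differs; arithmetic usage differs, but the computed results match everywhere.
One worked example (base=-1, step=-2) — eval_a: total becomes -7; next count becomes 1; next ((count * 0) == (count - step)) evaluates to false; next total becomes 6; next final value 6; eval_b: total becomes -7; next count becomes 1; next (!((count * 0) != (count - step))) evaluates to false; next total becomes 6; next final value 6; agreement on 6.
An exhaustive pass over the 49 declared inputs shows identical outputs.
verdict: equivalent


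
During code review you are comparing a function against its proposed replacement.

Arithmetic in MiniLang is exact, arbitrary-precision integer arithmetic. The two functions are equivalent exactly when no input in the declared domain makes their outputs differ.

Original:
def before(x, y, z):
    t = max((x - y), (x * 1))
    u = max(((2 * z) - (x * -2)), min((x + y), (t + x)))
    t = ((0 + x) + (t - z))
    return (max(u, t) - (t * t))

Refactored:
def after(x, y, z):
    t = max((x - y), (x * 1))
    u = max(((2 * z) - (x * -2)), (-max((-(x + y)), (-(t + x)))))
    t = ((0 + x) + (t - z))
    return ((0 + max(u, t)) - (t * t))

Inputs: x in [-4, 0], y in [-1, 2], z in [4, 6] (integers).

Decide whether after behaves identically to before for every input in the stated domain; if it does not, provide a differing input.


Comparing the listings, the differences include: min/max/abs usage differs; and arithmetic usage differs; and constant usage differs.
Tracing x=-2, y=-1, z=5: before: t := -1 | u := 6 | t := -8 | result -58 | after: t := -1 | u := 6 | t := -8 | result -58 — matching result -58.
Across all 60 domain points the two functions coincide.
verdict: equivalent


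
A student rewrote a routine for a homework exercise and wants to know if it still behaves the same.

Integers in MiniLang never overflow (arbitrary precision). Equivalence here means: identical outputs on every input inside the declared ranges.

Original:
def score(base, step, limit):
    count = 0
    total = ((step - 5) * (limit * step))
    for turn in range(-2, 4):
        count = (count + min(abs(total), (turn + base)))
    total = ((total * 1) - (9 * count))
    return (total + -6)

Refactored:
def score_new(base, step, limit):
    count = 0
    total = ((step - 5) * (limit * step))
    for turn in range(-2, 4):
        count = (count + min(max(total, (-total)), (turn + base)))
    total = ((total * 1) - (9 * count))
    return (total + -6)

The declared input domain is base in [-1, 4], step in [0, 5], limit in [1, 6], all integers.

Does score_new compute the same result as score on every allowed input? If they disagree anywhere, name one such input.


The two are interchangeable: min/max/abs usage differs, and every declared input agrees.
One worked example (base=1, step=4, limit=1) — score: count := 0 | total := -4 | iter turn=-2: | count := -1 | iter turn=-1: | count := -1 | iter turn=0: | count := 0 | iter turn=1: | count := 2 | iter turn=2: | count := 5 | iter turn=3: | count := 9 | total := -85 | result -91; score_new: count := 0 | total := -4 | iter turn=-2: | count := -1 | iter turn=-1: | count := -1 | iter turn=0: | count := 0 | iter turn=1: | count := 2 | iter turn=2: | count := 5 | iter turn=3: | count := 9 | total := -85 | result -91; agreement on -91.
Every one of the 216 inputs gives matching results.
verdict: equivalent


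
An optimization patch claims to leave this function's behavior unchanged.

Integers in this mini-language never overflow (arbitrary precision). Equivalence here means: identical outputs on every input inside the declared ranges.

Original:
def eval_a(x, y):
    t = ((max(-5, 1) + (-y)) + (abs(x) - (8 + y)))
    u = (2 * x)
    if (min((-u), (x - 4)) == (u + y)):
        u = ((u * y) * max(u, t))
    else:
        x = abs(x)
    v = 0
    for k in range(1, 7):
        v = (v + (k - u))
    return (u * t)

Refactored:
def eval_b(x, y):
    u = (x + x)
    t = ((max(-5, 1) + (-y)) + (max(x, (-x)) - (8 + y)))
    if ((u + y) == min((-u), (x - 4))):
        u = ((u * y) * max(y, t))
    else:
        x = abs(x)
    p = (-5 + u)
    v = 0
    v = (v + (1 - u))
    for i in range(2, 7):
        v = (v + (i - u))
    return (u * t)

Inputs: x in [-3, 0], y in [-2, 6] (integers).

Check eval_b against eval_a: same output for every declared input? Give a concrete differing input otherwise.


The rewrite breaks on x=-3, y=-1, where the results are 24 and 12.
eval_a: t becomes -2; next u becomes -6; next (min((-u), (x - 4)) == (u + y)) evaluates to true; next u becomes -12; next v becomes 0; next at k=1:; next v becomes 13; next at k=2:; next v becomes 27; next at k=3:; next v becomes 42; next at k=4:; next v becomes 58; next at k=5:; next v becomes 75; next at k=6:; next v becomes 93; next final value 24
eval_b: u becomes -6; next t becomes -2; next ((u + y) == min((-u), (x - 4))) evaluates to true; next u becomes -6; next p becomes -11; next v becomes 0; next v becomes 7; next at i=2:; next v becomes 15; next at i=3:; next v becomes 24; next at i=4:; next v becomes 34; next at i=5:; next v becomes 45; next at i=6:; next v becomes 57; next final value 12
verdict: not equivalent; witness: x=-3, y=-1


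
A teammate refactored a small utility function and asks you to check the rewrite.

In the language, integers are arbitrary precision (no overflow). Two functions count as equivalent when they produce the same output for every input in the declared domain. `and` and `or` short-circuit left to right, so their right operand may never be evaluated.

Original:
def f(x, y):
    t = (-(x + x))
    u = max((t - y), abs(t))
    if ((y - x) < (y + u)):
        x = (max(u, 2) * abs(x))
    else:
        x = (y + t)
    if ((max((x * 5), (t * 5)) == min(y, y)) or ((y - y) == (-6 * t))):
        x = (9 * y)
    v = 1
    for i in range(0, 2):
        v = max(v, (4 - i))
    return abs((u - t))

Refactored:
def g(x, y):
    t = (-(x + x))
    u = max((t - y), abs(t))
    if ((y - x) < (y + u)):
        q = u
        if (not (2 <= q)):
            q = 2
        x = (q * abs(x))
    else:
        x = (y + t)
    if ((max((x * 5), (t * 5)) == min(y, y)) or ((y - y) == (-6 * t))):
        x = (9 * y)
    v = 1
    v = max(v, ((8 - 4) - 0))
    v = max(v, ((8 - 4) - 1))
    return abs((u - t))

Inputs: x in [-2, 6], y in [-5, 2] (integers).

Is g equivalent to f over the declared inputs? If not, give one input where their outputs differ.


The two versions differ — the changes include loop structure differs, boolean connective usage differs, branching structure differs, statement counts differ, arithmetic usage differs, local variable names differ, comparison usage differs, constant usage differs.
Tracing x=3, y=0: f: t becomes -6; next u becomes 6; next ((y - x) < (y + u)) evaluates to true; next x becomes 18; next ((max((x * 5), (t * 5)) == min(y, y)) or ((y - y) == (-6 * t))) evaluates to false; next v becomes 1; next at i=0:; next v becomes 4; next at i=1:; next v becomes 4; next final value 12 | g: t becomes -6; next u becomes 6; next ((y - x) < (y + u)) evaluates to true; next q becomes 6; next (not (2 <= q)) evaluates to false; next x becomes 18; next ((max((x * 5), (t * 5)) == min(y, y)) or ((y - y) == (-6 * t))) evaluates to false; next v becomes 1; next v becomes 4; next v becomes 4; next final value 12 — matching result 12.
Sweeping the whole domain (72 inputs) finds no disagreement.
verdict: equivalent


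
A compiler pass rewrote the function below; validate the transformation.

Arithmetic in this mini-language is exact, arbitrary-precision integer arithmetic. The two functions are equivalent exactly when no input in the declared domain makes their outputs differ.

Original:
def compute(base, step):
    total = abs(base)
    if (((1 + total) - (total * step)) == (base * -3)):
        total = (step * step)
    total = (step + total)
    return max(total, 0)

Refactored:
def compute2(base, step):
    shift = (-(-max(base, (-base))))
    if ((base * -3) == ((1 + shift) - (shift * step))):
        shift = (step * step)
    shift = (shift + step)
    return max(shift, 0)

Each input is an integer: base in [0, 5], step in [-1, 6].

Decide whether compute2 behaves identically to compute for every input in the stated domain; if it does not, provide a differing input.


This is a faithful refactor — local variable names differ; also min/max/abs usage differs, but the computed results match everywhere.
One worked example (base=1, step=0) — compute: total := 1 | (((1 + total) - (total * step)) == (base * -3)): false | total := 1 | result 1; compute2: shift := 1 | ((base * -3) == ((1 + shift) - (shift * step))): false | shift := 1 | result 1; agreement on 1.
Across all 48 domain points the two functions coincide.
verdict: equivalent


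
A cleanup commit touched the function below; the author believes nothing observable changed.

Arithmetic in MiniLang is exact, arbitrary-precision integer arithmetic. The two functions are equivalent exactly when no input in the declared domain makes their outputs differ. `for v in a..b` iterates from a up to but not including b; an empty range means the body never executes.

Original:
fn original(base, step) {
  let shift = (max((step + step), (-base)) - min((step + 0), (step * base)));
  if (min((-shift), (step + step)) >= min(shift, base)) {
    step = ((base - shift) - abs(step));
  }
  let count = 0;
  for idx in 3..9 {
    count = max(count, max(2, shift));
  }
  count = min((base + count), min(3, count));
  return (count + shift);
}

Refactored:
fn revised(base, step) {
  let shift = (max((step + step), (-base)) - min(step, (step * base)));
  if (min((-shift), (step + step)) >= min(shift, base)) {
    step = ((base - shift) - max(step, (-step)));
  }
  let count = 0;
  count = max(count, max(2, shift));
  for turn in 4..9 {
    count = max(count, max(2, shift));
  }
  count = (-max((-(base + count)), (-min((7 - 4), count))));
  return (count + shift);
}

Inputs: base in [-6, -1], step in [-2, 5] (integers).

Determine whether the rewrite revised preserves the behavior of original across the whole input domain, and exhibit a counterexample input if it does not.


The two versions differ — the changes include min/max/abs usage differs; and arithmetic usage differs; and statement counts differ; and constant usage differs; and loop structure differs; and local variable names differ.
Tracing base=-4, step=3: original: shift := 18 | (min((-shift), (step + step)) >= min(shift, base)): false | count := 0 | iter idx=3: | count := 18 | iter idx=4: | count := 18 | iter idx=5: | count := 18 | iter idx=6: | count := 18 | iter idx=7: | count := 18 | iter idx=8: | count := 18 | count := 3 | result 21 | revised: shift := 18 | (min((-shift), (step + step)) >= min(shift, base)): false | count := 0 | count := 18 | iter turn=4: | count := 18 | iter turn=5: | count := 18 | iter turn=6: | count := 18 | iter turn=7: | count := 18 | iter turn=8: | count := 18 | count := 3 | result 21 — matching result 21.
Every one of the 48 inputs gives matching results.
verdict: equivalent


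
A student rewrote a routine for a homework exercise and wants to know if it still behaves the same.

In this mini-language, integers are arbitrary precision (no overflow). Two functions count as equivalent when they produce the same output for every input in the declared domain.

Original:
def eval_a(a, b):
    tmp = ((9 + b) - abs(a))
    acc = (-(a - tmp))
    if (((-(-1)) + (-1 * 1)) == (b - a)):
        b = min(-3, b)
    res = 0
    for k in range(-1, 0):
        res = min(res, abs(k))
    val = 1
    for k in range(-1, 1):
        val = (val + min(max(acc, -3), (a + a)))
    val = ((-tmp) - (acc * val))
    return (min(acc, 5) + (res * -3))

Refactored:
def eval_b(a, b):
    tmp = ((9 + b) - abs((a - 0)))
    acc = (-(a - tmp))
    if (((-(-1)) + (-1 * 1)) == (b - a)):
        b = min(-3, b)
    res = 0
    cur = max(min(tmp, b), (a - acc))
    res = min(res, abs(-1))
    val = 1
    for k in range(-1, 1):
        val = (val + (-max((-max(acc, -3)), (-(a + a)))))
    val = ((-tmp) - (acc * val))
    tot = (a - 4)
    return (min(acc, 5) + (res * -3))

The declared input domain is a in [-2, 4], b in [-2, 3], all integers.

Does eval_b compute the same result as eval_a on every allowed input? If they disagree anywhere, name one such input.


Changes here: local variable names differ; loop structure differs; constant usage differs; statement counts differ; min/max/abs usage differs; arithmetic usage differs; the full 42-point sweep finds no disagreement.
verdict: equivalent


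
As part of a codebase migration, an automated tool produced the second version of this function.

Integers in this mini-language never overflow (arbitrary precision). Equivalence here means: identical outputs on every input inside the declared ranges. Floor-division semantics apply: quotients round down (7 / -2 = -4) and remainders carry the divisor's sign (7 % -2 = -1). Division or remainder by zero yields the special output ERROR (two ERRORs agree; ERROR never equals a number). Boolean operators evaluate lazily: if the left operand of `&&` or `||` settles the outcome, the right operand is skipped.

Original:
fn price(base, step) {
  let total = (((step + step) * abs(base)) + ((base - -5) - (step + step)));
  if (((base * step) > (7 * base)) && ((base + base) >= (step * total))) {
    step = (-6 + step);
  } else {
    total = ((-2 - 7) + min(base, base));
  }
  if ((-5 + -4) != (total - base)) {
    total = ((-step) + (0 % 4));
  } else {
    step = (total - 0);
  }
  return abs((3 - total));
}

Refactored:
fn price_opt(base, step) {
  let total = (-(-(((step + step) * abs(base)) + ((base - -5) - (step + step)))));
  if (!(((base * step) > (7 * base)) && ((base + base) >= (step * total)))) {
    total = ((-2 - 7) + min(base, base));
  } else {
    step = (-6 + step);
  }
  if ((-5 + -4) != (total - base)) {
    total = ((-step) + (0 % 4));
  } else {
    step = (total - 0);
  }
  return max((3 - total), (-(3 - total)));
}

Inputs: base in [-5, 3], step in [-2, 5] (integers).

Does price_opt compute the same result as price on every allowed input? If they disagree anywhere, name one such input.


Behavior is preserved: although constant usage differs; also arithmetic usage differs; also min/max/abs usage differs; also boolean connective usage differs, the outputs never diverge.
Tracing base=-2, step=1: price: total becomes 5; next (((base * step) > (7 * base)) && ((base + base) >= (step * total))) evaluates to false; next total becomes -11; next ((-5 + -4) != (total - base)) evaluates to false; next step becomes -11; next final value 14 | price_opt: total becomes 5; next (!(((base * step) > (7 * base)) && ((base + base) >= (step * total)))) evaluates to true; next total becomes -11; next ((-5 + -4) != (total - base)) evaluates to false; next step becomes -11; next final value 14 — matching result 14.
Across all 72 domain points the two functions coincide.
verdict: equivalent


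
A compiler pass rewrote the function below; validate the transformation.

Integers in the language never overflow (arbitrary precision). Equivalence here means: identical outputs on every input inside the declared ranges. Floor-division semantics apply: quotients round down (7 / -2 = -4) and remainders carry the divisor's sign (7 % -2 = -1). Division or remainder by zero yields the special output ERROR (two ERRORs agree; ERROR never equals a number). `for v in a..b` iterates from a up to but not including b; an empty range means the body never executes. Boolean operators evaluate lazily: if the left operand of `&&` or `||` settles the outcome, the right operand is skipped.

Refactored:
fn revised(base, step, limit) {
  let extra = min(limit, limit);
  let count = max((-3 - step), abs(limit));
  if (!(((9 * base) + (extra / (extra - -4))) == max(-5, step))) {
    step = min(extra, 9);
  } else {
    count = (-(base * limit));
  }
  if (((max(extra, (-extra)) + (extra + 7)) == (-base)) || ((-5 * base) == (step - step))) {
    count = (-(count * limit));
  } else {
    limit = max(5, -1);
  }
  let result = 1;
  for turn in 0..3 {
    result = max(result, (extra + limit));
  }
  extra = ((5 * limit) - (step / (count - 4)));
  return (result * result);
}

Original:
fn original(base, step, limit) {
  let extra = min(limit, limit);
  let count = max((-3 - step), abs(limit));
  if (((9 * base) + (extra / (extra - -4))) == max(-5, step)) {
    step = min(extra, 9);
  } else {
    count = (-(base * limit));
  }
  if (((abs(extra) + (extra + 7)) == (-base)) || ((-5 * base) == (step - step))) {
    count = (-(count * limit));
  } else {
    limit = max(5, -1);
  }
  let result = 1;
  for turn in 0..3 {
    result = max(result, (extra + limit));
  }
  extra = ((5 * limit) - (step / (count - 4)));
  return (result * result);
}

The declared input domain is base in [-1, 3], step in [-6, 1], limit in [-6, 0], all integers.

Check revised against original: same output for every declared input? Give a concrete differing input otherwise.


These are not equivalent — on base=0, step=-5, limit=-2 the outputs split (1 vs ERROR).
original: extra becomes -2; next count becomes 2; next (((9 * base) + (extra / (extra - -4))) == max(-5, step)) evaluates to false; next count becomes 0; next (((abs(extra) + (extra + 7)) == (-base)) || ((-5 * base) == (step - step))) evaluates to true; next count becomes 0; next result becomes 1; next at turn=0:; next result becomes 1; next at turn=1:; next result becomes 1; next at turn=2:; next result becomes 1; next extra becomes -11; next final value 1
revised: extra becomes -2; next count becomes 2; next (!(((9 * base) + (extra / (extra - -4))) == max(-5, step))) evaluates to true; next step becomes -2; next (((max(extra, (-extra)) + (extra + 7)) == (-base)) || ((-5 * base) == (step - step))) evaluates to true; next count becomes 4; next result becomes 1; next at turn=0:; next result becomes 1; next at turn=1:; next result becomes 1; next at turn=2:; next result becomes 1; next hits division by zero so the output is ERROR
verdict: not equivalent; witness: base=0, step=-5, limit=-2


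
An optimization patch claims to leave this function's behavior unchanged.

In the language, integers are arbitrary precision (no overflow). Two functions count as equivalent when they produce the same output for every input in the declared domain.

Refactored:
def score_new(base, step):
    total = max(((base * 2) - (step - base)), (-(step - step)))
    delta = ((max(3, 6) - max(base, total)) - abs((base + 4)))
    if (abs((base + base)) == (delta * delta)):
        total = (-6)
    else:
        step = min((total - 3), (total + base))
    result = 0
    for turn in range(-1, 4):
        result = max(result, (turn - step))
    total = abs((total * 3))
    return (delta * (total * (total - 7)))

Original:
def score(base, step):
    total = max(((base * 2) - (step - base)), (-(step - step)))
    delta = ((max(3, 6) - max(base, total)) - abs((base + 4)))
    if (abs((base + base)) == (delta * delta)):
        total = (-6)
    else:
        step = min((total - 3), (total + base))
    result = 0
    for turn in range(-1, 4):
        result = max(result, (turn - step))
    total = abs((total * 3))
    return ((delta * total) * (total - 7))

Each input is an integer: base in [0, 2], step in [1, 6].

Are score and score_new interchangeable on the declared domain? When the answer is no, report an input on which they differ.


Comparing the listings, the differences include: same computation, different form.
One worked example (base=2, step=1) — score: total=5, then delta=-5, then (abs((base + base)) == (delta * delta)) is false, then step=2, then result=0, then (turn=-1), then result=0, then (turn=0), then result=0, then (turn=1), then result=0, then (turn=2), then result=0, then (turn=3), then result=1, then total=15, then returns -600; score_new: total=5, then delta=-5, then (abs((base + base)) == (delta * delta)) is false, then step=2, then result=0, then (turn=-1), then result=0, then (turn=0), then result=0, then (turn=1), then result=0, then (turn=2), then result=0, then (turn=3), then result=1, then total=15, then returns -600; agreement on -600.
Across all 18 domain points the two functions coincide.
verdict: equivalent


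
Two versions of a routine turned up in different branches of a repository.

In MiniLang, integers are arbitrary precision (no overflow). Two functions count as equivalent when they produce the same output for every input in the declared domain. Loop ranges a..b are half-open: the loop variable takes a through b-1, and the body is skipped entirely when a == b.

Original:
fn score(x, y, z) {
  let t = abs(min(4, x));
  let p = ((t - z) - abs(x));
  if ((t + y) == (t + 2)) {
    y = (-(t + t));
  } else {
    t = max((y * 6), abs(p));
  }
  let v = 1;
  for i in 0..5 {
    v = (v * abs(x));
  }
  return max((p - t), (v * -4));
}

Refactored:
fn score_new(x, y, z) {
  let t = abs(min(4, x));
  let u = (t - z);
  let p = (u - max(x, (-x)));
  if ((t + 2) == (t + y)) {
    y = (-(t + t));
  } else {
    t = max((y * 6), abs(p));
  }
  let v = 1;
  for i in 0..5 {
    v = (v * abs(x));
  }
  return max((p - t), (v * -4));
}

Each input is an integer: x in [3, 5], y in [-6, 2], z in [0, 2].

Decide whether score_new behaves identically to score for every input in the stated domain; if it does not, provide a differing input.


Behavior is preserved: although statement counts differ; and local variable names differ; and min/max/abs usage differs, the outputs never diverge.
Tracing x=4, y=-3, z=0: score: t becomes 4; next p becomes 0; next ((t + y) == (t + 2)) evaluates to false; next t becomes 0; next v becomes 1; next at i=0:; next v becomes 4; next at i=1:; next v becomes 16; next at i=2:; next v becomes 64; next at i=3:; next v becomes 256; next at i=4:; next v becomes 1024; next final value 0 | score_new: t becomes 4; next u becomes 4; next p becomes 0; next ((t + 2) == (t + y)) evaluates to false; next t becomes 0; next v becomes 1; next at i=0:; next v becomes 4; next at i=1:; next v becomes 16; next at i=2:; next v becomes 64; next at i=3:; next v becomes 256; next at i=4:; next v becomes 1024; next final value 0 — matching result 0.
Across all 81 domain points the two functions coincide.
verdict: equivalent


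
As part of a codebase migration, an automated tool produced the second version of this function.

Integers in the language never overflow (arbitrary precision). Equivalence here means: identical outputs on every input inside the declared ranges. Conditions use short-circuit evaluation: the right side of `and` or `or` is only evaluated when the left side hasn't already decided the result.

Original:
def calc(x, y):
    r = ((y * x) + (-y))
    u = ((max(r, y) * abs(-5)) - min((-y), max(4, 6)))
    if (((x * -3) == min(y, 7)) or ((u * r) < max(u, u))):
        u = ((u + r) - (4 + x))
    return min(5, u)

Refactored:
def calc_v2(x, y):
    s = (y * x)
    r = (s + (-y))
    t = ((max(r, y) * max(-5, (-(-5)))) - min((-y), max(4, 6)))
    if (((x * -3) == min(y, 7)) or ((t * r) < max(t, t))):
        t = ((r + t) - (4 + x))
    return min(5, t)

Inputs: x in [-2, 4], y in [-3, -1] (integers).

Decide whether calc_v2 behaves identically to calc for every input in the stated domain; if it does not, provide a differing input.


This is a faithful refactor — local variable names differ; and constant usage differs; and min/max/abs usage differs; and statement counts differ, but the computed results match everywhere.
One worked example (x=3, y=-3) — calc: r := -6 | u := -18 | (((x * -3) == min(y, 7)) or ((u * r) < max(u, u))): false | result -18; calc_v2: s := -9 | r := -6 | t := -18 | (((x * -3) == min(y, 7)) or ((t * r) < max(t, t))): false | result -18; agreement on -18.
Every one of the 21 inputs gives matching results.
verdict: equivalent


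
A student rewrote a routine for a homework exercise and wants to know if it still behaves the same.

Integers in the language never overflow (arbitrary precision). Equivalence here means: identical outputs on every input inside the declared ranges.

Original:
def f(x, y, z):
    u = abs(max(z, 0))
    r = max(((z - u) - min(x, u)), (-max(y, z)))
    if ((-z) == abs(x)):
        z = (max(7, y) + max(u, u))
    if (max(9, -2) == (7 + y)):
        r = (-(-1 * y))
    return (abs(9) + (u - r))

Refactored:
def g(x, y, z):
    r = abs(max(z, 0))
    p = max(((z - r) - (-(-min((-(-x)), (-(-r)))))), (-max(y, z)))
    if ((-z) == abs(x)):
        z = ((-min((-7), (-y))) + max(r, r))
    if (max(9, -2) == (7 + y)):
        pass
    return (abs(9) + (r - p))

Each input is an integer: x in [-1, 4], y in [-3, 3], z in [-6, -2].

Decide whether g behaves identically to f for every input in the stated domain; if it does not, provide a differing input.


Input x=-1, y=2, z=-6: 7 from f versus 11 from g.
verdict: not equivalent; witness: x=-1, y=2, z=-6


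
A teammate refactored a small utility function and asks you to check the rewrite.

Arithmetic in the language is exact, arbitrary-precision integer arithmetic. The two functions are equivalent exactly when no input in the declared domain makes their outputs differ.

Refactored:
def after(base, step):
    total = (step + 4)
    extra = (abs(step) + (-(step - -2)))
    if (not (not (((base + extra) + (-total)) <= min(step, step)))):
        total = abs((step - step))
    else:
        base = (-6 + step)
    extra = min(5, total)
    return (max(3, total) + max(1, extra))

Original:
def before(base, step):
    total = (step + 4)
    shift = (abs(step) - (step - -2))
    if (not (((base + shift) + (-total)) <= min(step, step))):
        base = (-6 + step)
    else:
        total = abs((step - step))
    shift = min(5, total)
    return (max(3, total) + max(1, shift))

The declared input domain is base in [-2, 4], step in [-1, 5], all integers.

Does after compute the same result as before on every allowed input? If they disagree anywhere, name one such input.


Equivalent — the differences include local variable names differ; boolean connective usage differs; arithmetic usage differs, yet no declared input distinguishes the two.
Spot check at base=-2, step=0 — before: total := 4 | shift := -2 | (not (((base + shift) + (-total)) <= min(step, step))): false | total := 0 | shift := 0 | result 4. after: total := 4 | extra := -2 | (not (not (((base + extra) + (-total)) <= min(step, step)))): true | total := 0 | extra := 0 | result 4. Both give 4.
Across all 49 domain points the two functions coincide.
verdict: equivalent


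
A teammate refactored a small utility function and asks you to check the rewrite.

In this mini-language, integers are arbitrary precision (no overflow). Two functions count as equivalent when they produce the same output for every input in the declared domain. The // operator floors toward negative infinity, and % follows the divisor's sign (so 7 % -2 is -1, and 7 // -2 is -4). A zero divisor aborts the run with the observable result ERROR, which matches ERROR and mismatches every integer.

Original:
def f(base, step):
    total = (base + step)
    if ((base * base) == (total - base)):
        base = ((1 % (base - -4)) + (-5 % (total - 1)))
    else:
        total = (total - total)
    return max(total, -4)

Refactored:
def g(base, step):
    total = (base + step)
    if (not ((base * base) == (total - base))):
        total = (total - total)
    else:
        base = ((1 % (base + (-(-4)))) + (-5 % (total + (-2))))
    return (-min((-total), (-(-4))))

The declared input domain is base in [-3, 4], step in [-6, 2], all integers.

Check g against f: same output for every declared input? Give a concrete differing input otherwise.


Not equivalent: base=1, step=1 separates them (2 vs ERROR).
f: total := 2 | ((base * base) == (total - base)): true | base := 1 | result 2
g: total := 2 | (not ((base * base) == (total - base))): false | divide-by-zero, output ERROR
verdict: not equivalent; witness: base=1, step=1


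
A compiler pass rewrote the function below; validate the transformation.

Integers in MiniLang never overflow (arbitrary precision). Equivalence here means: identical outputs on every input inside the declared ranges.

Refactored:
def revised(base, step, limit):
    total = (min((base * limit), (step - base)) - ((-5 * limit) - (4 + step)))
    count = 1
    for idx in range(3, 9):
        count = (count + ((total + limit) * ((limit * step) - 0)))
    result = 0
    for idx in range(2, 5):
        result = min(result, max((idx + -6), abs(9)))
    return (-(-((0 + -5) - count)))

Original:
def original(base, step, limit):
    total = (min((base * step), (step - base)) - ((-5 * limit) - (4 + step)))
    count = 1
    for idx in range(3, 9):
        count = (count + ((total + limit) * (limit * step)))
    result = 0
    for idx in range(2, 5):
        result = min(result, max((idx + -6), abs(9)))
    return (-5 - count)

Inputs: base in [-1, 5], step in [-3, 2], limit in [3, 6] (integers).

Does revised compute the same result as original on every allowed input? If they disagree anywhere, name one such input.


Consider the input base=-1, step=-3, limit=3.
original: total becomes 14; next count becomes 1; next at idx=3:; next count becomes -152; next at idx=4:; next count becomes -305; next at idx=5:; next count becomes -458; next at idx=6:; next count becomes -611; next at idx=7:; next count becomes -764; next at idx=8:; next count becomes -917; next result becomes 0; next at idx=2:; next result becomes 0; next at idx=3:; next result becomes 0; next at idx=4:; next result becomes 0; next final value 912
revised: total becomes 13; next count becomes 1; next at idx=3:; next count becomes -143; next at idx=4:; next count becomes -287; next at idx=5:; next count becomes -431; next at idx=6:; next count becomes -575; next at idx=7:; next count becomes -719; next at idx=8:; next count becomes -863; next result becomes 0; next at idx=2:; next result becomes 0; next at idx=3:; next result becomes 0; next at idx=4:; next result becomes 0; next final value 858
912 != 858, so the rewrite changes behavior.
verdict: not equivalent; witness: base=-1, step=-3, limit=3


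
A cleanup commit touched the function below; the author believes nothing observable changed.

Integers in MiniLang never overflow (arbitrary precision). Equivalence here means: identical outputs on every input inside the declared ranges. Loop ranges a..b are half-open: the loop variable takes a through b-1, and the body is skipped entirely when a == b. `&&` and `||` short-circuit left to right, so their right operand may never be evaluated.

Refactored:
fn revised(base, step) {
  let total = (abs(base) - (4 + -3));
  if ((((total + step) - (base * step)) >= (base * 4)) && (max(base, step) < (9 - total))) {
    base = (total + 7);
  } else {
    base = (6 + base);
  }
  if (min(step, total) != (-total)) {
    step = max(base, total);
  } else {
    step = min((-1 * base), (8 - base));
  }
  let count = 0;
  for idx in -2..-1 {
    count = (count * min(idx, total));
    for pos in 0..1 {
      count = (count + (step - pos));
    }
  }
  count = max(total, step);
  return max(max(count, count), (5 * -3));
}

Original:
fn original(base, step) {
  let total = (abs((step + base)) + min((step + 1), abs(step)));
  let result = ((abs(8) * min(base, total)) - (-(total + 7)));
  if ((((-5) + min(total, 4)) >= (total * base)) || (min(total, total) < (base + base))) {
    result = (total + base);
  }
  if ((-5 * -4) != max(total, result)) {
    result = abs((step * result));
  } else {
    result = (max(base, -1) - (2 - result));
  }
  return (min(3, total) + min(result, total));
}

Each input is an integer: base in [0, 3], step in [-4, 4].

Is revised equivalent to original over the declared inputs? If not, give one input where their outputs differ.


On input base=0, step=-4, original returns 2 while revised returns 6.
verdict: not equivalent; witness: base=0, step=-4
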